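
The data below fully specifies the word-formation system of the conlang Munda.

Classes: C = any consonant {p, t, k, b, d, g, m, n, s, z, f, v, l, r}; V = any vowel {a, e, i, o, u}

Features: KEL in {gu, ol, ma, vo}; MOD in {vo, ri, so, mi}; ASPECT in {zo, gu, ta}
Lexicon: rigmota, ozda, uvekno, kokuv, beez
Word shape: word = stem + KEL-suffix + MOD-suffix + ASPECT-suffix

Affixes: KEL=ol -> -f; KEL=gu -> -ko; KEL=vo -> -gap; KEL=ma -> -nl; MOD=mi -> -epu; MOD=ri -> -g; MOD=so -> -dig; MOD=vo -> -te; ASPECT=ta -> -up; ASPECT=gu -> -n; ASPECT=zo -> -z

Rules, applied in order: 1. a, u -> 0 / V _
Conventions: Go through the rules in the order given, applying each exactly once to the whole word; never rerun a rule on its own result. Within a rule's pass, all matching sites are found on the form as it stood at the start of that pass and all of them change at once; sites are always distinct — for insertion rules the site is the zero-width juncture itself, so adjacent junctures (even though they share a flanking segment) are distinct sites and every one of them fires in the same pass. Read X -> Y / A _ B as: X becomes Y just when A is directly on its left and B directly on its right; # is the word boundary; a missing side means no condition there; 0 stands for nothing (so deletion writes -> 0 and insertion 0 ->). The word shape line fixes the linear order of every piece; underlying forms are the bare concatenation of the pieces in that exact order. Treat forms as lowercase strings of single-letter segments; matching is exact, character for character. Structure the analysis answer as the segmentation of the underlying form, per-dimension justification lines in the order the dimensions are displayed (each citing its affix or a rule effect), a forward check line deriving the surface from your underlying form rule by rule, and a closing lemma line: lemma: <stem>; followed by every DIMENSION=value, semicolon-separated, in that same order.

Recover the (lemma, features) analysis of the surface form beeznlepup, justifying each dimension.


underlying: beez-nl-epu-up
KEL=ma - signalled by the affix -nl
MOD=mi - signalled by the affix -epu
ASPECT=ta - signalled by the affix -up
check: beeznlepuup -> beeznlepup
lemma: beez; KEL=ma; MOD=mi; ASPECT=ta


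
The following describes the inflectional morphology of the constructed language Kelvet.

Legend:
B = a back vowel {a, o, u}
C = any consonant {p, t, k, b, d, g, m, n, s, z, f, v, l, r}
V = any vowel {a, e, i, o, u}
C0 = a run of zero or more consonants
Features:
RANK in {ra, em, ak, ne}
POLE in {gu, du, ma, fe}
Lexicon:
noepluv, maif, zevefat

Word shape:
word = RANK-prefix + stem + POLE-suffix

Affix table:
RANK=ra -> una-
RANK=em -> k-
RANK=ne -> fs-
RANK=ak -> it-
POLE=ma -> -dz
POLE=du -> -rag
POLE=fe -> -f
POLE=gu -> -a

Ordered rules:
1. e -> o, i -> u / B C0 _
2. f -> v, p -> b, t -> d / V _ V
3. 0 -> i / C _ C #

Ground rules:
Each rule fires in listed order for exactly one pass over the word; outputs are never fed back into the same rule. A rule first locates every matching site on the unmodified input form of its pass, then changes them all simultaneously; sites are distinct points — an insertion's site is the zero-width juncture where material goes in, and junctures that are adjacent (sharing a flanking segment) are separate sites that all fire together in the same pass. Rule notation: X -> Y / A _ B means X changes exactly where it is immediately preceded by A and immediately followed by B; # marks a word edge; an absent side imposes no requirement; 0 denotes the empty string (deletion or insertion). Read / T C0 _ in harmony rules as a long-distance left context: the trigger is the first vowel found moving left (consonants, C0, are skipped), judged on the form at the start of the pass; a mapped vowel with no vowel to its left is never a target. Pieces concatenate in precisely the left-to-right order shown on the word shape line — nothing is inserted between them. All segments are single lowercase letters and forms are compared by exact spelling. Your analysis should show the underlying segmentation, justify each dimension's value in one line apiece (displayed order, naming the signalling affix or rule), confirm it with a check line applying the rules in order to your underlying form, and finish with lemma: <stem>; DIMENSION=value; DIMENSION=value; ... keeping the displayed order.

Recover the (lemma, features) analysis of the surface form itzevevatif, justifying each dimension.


underlying: it-zevefat-f
RANK=ak - signalled by the affix it-
POLE=fe - signalled by the affix -f
check: itzevefatf -> itzevefatf -> itzevevatf -> itzevevatif
lemma: zevefat; RANK=ak; POLE=fe


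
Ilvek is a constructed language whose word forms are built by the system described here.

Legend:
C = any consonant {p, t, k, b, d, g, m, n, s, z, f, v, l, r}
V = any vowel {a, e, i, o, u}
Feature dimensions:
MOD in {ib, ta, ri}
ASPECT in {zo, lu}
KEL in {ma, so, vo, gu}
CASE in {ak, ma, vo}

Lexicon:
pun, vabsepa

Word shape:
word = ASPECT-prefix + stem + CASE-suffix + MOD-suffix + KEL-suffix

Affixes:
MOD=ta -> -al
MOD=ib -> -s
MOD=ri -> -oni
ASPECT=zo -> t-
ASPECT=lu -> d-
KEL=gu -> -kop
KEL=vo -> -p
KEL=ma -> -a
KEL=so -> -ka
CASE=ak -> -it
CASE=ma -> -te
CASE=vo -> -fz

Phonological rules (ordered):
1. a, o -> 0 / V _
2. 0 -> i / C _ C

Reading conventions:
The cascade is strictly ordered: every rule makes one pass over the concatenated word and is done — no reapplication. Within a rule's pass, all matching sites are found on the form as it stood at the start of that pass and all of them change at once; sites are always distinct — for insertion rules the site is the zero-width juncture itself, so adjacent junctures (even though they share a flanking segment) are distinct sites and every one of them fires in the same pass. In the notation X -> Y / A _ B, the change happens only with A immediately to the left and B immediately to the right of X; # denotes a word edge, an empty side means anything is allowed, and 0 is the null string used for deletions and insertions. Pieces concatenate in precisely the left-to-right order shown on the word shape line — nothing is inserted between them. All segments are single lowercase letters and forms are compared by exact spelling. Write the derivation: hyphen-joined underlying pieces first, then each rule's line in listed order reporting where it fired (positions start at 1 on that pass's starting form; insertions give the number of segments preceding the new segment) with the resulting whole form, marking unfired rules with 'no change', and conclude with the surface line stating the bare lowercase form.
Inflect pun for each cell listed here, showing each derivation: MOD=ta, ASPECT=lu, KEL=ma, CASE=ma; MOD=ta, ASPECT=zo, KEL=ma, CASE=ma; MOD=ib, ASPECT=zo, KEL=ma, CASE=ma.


cell MOD=ta, ASPECT=lu, KEL=ma, CASE=ma:
underlying: d-pun-te-al-a
1. a, o -> 0 / V _: fires at position(s) 7: dpuntela
2. 0 -> i / C _ C: inserts after position(s) 1, 4: dipunitela
surface: dipunitela

cell MOD=ta, ASPECT=zo, KEL=ma, CASE=ma:
underlying: t-pun-te-al-a
1. a, o -> 0 / V _: fires at position(s) 7: tpuntela
2. 0 -> i / C _ C: inserts after position(s) 1, 4: tipunitela
surface: tipunitela

cell MOD=ib, ASPECT=zo, KEL=ma, CASE=ma:
underlying: t-pun-te-s-a
1. a, o -> 0 / V _: no change
2. 0 -> i / C _ C: inserts after position(s) 1, 4: tipunitesa
surface: tipunitesa


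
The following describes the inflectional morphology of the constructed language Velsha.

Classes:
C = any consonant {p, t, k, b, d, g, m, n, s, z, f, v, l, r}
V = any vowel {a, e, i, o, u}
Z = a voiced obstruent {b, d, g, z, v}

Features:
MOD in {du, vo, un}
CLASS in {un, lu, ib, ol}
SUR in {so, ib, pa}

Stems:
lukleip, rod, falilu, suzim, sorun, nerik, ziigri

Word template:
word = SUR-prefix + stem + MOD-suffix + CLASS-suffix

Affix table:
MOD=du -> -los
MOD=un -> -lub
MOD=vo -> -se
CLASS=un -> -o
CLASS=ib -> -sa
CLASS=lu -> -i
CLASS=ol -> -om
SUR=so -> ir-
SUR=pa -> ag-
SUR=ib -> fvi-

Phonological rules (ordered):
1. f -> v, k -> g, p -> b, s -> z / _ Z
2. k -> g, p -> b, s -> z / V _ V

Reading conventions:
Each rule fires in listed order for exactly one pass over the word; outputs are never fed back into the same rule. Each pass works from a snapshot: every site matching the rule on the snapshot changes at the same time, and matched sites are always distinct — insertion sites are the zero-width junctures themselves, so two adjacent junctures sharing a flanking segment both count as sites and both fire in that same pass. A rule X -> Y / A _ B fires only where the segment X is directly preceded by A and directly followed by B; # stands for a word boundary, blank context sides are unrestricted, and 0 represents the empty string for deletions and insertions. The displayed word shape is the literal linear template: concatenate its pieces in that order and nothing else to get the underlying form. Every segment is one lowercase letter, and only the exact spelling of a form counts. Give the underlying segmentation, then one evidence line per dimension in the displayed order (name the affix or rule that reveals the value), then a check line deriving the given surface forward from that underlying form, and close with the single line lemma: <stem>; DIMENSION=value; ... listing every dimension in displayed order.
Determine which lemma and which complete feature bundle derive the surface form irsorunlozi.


underlying: ir-sorun-los-i
MOD=du - signalled by the affix -los
CLASS=lu - signalled by the affix -i
SUR=so - signalled by the affix ir-
check: irsorunlosi -> irsorunlosi -> irsorunlozi
lemma: sorun; MOD=du; CLASS=lu; SUR=so


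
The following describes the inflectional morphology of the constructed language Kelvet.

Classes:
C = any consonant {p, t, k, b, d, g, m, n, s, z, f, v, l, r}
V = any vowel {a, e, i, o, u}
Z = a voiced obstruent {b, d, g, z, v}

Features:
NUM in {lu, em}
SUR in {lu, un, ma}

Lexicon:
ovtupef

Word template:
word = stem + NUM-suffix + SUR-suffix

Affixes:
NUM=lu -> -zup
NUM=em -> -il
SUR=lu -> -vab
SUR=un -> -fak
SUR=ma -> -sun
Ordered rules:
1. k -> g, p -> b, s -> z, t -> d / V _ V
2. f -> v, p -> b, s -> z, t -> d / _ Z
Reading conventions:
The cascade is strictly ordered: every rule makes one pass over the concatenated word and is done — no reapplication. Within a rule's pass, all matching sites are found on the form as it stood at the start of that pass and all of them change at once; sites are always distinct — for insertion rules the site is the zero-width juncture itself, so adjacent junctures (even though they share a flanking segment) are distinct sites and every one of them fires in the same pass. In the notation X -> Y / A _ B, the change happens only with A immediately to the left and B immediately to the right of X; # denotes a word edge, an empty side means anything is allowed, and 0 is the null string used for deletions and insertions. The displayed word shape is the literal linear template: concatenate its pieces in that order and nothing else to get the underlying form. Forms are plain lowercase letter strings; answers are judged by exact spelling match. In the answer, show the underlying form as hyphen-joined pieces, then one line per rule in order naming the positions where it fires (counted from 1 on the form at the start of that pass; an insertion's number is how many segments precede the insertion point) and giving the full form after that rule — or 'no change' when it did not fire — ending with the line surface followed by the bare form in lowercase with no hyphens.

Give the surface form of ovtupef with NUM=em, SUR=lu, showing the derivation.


underlying: ovtupef-il-vab
1. k -> g, p -> b, s -> z, t -> d / V _ V: fires at position(s) 5: ovtubefilvab
2. f -> v, p -> b, s -> z, t -> d / _ Z: no change
surface: ovtubefilvab


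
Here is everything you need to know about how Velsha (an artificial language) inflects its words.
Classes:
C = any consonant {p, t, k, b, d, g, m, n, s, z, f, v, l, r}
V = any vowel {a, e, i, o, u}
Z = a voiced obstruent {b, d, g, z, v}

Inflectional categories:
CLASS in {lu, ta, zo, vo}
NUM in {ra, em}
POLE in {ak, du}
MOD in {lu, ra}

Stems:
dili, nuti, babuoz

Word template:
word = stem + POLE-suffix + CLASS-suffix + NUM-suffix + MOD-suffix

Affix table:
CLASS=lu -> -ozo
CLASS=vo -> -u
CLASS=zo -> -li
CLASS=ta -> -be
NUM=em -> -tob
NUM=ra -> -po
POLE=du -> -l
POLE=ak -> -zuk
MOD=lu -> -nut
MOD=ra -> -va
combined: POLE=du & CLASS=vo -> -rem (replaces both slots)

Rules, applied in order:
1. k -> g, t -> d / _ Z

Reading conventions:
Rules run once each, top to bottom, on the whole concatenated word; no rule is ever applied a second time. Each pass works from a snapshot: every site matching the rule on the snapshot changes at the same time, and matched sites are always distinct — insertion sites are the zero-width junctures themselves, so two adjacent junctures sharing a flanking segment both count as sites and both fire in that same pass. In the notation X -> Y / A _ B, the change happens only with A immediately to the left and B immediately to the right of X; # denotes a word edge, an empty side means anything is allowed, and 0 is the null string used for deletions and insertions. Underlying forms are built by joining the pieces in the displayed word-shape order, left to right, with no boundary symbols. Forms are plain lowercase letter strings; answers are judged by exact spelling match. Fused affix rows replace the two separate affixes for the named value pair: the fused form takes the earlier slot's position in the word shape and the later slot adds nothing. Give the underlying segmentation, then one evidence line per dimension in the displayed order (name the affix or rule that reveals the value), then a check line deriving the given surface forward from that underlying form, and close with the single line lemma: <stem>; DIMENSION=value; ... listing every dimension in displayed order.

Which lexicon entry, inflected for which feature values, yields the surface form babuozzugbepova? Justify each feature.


underlying: babuoz-zuk-be-po-va
CLASS=ta - signalled by the affix -be
NUM=ra - signalled by the affix -po
POLE=ak - signalled by the affix -zuk
MOD=ra - signalled by the affix -va
check: babuozzukbepova -> babuozzugbepova
lemma: babuoz; CLASS=ta; NUM=ra; POLE=ak; MOD=ra


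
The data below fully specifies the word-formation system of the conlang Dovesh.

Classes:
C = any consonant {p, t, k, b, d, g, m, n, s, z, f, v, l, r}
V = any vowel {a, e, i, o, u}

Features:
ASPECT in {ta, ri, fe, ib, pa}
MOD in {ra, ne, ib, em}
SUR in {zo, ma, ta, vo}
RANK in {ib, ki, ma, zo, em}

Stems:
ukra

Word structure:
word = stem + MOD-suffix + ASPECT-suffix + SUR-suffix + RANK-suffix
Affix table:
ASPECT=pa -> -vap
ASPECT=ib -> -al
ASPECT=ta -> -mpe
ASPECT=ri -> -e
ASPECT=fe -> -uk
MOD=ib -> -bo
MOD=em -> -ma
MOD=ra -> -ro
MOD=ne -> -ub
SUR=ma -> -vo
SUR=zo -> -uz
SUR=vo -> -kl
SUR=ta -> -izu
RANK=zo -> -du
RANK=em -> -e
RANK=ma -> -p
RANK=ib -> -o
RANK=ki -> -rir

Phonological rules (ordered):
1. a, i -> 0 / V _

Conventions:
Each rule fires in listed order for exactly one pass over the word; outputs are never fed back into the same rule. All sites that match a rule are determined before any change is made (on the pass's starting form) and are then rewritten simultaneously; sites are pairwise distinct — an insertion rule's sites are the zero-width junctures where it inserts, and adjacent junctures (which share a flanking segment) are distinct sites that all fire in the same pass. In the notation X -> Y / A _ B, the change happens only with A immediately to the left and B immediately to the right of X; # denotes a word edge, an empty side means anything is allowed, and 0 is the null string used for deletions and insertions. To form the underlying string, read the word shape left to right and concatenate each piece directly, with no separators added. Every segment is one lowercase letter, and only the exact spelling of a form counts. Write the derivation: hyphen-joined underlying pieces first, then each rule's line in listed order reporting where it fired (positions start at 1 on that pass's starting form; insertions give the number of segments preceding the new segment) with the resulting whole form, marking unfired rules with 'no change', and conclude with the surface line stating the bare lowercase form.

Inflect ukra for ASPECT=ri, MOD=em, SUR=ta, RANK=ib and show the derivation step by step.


underlying: ukra-ma-e-izu-o
1. a, i -> 0 / V _: fires at position(s) 8: ukramaezuo
surface: ukramaezuo


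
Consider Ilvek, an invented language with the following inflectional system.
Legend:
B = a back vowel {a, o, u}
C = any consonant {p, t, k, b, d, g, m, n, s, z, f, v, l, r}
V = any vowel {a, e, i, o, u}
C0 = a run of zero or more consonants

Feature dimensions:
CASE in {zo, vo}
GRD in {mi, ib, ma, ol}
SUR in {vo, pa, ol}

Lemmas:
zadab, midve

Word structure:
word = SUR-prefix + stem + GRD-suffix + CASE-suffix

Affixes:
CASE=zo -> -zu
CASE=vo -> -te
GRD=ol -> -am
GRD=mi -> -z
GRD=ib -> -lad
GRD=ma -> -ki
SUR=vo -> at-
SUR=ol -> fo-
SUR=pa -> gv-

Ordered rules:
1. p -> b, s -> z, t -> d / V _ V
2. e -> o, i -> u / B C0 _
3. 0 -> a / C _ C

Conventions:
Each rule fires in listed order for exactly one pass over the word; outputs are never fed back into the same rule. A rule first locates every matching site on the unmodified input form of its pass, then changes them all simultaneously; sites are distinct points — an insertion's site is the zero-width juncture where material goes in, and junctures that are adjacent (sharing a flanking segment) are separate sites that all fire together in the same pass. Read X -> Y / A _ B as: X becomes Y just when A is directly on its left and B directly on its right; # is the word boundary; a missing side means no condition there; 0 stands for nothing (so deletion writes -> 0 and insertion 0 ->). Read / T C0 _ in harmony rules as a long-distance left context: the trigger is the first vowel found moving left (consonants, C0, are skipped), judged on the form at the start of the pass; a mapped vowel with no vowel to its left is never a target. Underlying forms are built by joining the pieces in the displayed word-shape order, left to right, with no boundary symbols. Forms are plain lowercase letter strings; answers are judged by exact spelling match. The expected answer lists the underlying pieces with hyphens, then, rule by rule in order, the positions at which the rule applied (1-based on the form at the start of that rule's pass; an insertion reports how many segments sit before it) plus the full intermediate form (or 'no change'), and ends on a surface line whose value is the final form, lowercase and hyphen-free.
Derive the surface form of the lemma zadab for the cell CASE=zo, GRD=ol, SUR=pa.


underlying: gv-zadab-am-zu
1. p -> b, s -> z, t -> d / V _ V: no change
2. e -> o, i -> u / B C0 _: no change
3. 0 -> a / C _ C: inserts after position(s) 1, 2, 9: gavazadabamazu
surface: gavazadabamazu


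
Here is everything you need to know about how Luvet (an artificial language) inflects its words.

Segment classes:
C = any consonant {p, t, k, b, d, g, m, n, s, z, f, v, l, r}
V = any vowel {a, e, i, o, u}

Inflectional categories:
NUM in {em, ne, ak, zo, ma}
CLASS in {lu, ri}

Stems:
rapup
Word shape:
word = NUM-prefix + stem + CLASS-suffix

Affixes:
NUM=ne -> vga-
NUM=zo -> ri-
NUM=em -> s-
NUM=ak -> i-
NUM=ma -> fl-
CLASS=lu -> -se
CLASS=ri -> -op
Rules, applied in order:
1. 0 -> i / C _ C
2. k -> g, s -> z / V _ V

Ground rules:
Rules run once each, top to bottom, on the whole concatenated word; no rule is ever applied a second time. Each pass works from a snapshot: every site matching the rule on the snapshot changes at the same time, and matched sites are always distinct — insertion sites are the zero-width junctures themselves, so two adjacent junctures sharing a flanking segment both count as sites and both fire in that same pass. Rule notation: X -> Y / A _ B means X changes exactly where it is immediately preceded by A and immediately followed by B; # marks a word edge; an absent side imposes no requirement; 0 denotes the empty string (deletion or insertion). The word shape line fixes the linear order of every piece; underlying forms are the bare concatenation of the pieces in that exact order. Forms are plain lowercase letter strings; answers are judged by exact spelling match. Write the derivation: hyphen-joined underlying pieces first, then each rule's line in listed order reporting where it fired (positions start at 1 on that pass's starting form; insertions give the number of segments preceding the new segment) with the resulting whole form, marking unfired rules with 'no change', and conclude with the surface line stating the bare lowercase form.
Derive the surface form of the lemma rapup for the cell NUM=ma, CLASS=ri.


underlying: fl-rapup-op
1. 0 -> i / C _ C: inserts after position(s) 1, 2: filirapupop
2. k -> g, s -> z / V _ V: no change
surface: filirapupop


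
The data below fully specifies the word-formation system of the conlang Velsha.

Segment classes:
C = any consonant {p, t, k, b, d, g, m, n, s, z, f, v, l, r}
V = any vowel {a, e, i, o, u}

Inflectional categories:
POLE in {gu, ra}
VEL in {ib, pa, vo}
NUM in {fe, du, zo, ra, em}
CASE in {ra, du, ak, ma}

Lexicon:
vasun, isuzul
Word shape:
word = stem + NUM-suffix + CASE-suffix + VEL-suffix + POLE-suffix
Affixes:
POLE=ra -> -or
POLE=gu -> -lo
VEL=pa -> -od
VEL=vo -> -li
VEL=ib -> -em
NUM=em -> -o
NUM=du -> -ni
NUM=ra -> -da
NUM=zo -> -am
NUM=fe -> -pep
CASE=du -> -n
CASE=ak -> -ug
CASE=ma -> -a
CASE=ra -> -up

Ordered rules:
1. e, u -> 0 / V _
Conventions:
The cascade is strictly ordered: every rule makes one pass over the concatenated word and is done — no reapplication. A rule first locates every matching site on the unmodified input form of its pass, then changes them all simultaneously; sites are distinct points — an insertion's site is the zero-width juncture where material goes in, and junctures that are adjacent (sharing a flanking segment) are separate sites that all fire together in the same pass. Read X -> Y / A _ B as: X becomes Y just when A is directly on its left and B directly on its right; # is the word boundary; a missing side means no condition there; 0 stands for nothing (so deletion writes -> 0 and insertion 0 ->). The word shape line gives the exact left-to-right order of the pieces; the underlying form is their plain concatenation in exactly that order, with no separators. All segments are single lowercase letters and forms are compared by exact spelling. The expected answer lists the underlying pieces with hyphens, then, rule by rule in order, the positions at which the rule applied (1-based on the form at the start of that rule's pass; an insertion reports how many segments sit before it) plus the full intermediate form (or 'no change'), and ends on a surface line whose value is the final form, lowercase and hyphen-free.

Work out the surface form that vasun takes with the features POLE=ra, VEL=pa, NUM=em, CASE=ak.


underlying: vasun-o-ug-od-or
1. e, u -> 0 / V _: fires at position(s) 7: vasunogodor
surface: vasunogodor


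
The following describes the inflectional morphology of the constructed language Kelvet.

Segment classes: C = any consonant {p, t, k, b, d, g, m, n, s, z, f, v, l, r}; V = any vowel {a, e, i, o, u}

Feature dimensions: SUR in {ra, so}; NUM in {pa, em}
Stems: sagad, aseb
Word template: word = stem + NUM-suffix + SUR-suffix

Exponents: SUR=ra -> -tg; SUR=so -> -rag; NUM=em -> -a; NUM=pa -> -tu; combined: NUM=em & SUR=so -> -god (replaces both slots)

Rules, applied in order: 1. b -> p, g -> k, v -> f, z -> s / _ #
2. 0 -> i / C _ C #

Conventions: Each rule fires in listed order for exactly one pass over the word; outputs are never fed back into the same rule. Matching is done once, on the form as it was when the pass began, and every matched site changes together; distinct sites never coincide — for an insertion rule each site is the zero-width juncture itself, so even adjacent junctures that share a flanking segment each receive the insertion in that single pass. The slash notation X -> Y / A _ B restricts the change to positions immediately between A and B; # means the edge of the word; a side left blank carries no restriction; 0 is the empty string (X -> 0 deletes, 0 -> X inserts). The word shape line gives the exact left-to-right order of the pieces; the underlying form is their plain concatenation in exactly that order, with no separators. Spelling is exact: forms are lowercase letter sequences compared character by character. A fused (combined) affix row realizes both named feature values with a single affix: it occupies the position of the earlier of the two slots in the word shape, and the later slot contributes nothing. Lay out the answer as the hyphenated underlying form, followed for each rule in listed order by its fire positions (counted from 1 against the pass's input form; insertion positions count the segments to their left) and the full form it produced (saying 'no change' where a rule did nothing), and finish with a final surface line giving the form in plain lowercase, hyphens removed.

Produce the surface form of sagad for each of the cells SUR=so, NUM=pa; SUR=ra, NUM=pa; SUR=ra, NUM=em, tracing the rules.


cell SUR=so, NUM=pa:
underlying: sagad-tu-rag
1. b -> p, g -> k, v -> f, z -> s / _ #: fires at position(s) 10: sagadturak
2. 0 -> i / C _ C #: no change
surface: sagadturak

cell SUR=ra, NUM=pa:
underlying: sagad-tu-tg
1. b -> p, g -> k, v -> f, z -> s / _ #: fires at position(s) 9: sagadtutk
2. 0 -> i / C _ C #: inserts after position(s) 8: sagadtutik
surface: sagadtutik

cell SUR=ra, NUM=em:
underlying: sagad-a-tg
1. b -> p, g -> k, v -> f, z -> s / _ #: fires at position(s) 8: sagadatk
2. 0 -> i / C _ C #: inserts after position(s) 7: sagadatik
surface: sagadatik


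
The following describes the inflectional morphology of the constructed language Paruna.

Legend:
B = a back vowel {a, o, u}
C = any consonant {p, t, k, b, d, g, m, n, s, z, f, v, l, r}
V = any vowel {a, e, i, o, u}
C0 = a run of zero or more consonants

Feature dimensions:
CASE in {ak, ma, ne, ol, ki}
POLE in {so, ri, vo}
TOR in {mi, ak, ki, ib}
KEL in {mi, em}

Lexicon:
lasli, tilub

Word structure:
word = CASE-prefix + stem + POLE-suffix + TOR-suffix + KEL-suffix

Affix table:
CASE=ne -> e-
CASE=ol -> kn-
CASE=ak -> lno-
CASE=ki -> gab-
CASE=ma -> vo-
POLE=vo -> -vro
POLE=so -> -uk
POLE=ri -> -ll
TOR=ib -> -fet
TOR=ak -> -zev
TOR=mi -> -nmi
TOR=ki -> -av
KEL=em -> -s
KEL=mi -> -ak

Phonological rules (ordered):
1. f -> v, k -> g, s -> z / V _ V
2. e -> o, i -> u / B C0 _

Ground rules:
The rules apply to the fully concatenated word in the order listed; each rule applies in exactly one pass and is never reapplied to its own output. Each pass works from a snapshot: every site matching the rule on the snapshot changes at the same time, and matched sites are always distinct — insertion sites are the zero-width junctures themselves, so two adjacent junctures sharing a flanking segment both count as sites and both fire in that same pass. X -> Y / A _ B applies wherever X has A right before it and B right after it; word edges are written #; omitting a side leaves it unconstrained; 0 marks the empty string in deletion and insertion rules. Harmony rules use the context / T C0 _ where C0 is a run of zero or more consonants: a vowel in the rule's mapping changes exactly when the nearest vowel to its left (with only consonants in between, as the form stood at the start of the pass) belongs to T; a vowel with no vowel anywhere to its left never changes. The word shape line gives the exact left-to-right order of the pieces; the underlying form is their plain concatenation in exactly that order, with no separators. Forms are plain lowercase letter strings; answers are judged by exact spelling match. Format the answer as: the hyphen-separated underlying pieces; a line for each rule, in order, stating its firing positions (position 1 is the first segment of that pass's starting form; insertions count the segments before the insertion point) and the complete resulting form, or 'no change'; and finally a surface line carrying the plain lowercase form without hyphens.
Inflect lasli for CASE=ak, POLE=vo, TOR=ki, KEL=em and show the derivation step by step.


underlying: lno-lasli-vro-av-s
1. f -> v, k -> g, s -> z / V _ V: no change
2. e -> o, i -> u / B C0 _: fires at position(s) 8: lnolasluvroavs
surface: lnolasluvroavs


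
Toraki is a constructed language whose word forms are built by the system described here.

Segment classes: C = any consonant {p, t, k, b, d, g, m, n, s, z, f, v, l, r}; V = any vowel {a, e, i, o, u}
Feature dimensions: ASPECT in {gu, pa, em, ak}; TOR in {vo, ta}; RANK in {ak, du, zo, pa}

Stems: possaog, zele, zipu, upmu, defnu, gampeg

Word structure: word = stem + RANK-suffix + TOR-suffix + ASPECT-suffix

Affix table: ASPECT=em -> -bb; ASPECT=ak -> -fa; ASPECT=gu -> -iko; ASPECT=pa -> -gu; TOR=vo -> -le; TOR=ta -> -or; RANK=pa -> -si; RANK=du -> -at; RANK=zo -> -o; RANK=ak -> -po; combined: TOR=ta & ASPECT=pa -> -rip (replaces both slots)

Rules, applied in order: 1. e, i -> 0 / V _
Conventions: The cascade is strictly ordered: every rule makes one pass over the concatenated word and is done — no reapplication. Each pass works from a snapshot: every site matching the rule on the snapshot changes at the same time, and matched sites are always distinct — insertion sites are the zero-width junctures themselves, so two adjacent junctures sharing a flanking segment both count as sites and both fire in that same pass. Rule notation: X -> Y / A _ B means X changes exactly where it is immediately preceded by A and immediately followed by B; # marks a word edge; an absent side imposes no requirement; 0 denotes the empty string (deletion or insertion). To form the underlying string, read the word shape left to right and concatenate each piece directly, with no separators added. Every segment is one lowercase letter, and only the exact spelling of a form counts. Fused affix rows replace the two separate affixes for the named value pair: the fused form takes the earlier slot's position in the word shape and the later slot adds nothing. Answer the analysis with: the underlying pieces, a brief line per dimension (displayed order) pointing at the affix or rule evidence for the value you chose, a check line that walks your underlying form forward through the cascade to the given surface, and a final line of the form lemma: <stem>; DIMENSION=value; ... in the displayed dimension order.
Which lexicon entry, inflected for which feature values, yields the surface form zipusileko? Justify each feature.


underlying: zipu-si-le-iko
ASPECT=gu - signalled by the affix -iko
TOR=vo - signalled by the affix -le
RANK=pa - signalled by the affix -si
check: zipusileiko -> zipusileko
lemma: zipu; ASPECT=gu; TOR=vo; RANK=pa


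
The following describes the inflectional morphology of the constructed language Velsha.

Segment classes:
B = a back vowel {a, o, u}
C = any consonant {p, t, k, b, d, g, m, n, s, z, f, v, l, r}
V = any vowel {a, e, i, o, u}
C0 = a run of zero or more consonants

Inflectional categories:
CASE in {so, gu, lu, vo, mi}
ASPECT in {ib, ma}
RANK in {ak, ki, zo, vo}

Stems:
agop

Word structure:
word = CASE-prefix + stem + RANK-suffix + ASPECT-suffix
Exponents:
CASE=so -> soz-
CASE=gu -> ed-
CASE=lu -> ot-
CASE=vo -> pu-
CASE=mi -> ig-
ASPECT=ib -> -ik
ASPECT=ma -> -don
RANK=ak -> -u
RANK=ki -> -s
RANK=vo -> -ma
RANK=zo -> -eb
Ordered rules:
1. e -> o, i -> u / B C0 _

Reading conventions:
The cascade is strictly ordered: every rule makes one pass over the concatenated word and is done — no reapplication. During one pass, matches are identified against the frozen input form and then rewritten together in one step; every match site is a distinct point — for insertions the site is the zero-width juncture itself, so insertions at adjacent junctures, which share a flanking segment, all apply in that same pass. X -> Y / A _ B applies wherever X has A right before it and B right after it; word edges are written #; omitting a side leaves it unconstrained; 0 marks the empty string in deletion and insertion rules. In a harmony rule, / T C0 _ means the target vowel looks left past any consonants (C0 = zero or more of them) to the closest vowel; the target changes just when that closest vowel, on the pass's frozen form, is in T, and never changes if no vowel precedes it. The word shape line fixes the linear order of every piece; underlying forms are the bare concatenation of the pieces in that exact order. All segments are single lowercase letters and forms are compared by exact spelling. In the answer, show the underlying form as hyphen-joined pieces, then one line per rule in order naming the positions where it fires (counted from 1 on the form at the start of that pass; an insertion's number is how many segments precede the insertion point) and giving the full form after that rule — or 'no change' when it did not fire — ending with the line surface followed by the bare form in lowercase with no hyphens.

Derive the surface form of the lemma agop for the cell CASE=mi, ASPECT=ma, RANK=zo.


underlying: ig-agop-eb-don
1. e -> o, i -> u / B C0 _: fires at position(s) 7: igagopobdon
surface: igagopobdon


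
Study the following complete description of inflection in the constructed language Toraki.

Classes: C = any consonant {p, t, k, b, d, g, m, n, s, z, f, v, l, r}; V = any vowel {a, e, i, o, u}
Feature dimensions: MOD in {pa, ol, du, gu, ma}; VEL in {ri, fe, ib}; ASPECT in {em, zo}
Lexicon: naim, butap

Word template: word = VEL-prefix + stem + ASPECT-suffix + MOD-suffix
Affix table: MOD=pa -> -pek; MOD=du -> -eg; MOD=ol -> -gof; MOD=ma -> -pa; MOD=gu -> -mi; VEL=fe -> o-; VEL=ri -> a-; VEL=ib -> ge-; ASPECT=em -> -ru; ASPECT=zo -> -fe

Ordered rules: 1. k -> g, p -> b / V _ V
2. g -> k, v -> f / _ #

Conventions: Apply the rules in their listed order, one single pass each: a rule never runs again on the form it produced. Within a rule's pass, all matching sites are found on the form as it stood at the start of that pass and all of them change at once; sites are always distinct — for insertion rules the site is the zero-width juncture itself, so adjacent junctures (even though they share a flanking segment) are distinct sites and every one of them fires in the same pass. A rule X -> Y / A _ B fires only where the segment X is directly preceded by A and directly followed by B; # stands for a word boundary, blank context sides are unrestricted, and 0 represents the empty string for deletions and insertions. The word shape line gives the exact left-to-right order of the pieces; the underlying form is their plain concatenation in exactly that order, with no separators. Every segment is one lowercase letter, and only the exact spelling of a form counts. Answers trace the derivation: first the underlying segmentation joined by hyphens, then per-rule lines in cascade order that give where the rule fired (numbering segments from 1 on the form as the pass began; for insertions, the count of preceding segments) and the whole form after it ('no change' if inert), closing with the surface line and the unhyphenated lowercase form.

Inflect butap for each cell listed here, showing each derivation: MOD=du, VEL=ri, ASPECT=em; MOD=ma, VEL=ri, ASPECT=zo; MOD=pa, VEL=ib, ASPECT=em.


cell MOD=du, VEL=ri, ASPECT=em:
underlying: a-butap-ru-eg
1. k -> g, p -> b / V _ V: no change
2. g -> k, v -> f / _ #: fires at position(s) 10: abutapruek
surface: abutapruek

cell MOD=ma, VEL=ri, ASPECT=zo:
underlying: a-butap-fe-pa
1. k -> g, p -> b / V _ V: fires at position(s) 9: abutapfeba
2. g -> k, v -> f / _ #: no change
surface: abutapfeba

cell MOD=pa, VEL=ib, ASPECT=em:
underlying: ge-butap-ru-pek
1. k -> g, p -> b / V _ V: fires at position(s) 10: gebutaprubek
2. g -> k, v -> f / _ #: no change
surface: gebutaprubek


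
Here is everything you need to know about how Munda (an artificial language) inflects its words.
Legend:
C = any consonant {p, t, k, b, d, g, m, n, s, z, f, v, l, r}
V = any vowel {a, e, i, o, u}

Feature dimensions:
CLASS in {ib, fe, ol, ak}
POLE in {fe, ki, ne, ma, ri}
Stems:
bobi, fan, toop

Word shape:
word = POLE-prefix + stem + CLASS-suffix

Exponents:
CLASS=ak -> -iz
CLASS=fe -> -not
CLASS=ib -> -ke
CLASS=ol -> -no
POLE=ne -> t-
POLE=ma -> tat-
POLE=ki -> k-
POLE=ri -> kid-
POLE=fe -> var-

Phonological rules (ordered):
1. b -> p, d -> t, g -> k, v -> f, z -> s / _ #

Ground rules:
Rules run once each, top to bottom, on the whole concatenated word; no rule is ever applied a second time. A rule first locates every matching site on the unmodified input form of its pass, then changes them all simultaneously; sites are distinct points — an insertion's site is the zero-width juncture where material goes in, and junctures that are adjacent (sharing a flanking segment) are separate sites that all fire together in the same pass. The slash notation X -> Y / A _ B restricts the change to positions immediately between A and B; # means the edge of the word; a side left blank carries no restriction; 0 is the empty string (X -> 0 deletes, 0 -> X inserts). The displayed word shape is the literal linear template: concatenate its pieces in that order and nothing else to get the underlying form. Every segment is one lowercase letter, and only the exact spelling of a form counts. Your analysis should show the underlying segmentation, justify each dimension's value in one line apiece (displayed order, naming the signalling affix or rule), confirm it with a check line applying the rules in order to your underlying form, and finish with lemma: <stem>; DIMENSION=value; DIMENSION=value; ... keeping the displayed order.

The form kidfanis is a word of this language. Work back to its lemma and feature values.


underlying: kid-fan-iz
CLASS=ak - signalled by the affix -iz
POLE=ri - signalled by the affix kid-
check: kidfaniz -> kidfanis
lemma: fan; CLASS=ak; POLE=ri


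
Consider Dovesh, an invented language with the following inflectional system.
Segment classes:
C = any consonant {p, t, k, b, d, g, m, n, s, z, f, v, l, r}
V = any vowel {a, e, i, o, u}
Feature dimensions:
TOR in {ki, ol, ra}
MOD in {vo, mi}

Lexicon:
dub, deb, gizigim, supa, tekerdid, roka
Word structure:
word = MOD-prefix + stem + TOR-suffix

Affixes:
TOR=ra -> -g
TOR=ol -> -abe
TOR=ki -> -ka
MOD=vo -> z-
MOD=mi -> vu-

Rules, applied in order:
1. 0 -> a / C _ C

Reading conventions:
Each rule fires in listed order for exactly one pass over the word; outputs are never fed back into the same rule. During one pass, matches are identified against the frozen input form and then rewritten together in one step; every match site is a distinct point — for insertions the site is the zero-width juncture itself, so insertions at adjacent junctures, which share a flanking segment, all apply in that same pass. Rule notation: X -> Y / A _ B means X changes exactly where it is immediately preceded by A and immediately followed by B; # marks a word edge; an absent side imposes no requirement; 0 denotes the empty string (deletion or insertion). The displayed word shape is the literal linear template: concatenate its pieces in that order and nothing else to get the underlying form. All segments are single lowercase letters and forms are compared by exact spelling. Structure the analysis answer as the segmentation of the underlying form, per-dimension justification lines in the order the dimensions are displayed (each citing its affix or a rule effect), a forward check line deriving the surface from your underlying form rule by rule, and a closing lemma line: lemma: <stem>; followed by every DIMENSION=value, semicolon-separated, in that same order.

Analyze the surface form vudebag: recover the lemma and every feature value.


underlying: vu-deb-g
TOR=ra - signalled by the affix -g
MOD=mi - signalled by the affix vu-
check: vudebg -> vudebag
lemma: deb; TOR=ra; MOD=mi


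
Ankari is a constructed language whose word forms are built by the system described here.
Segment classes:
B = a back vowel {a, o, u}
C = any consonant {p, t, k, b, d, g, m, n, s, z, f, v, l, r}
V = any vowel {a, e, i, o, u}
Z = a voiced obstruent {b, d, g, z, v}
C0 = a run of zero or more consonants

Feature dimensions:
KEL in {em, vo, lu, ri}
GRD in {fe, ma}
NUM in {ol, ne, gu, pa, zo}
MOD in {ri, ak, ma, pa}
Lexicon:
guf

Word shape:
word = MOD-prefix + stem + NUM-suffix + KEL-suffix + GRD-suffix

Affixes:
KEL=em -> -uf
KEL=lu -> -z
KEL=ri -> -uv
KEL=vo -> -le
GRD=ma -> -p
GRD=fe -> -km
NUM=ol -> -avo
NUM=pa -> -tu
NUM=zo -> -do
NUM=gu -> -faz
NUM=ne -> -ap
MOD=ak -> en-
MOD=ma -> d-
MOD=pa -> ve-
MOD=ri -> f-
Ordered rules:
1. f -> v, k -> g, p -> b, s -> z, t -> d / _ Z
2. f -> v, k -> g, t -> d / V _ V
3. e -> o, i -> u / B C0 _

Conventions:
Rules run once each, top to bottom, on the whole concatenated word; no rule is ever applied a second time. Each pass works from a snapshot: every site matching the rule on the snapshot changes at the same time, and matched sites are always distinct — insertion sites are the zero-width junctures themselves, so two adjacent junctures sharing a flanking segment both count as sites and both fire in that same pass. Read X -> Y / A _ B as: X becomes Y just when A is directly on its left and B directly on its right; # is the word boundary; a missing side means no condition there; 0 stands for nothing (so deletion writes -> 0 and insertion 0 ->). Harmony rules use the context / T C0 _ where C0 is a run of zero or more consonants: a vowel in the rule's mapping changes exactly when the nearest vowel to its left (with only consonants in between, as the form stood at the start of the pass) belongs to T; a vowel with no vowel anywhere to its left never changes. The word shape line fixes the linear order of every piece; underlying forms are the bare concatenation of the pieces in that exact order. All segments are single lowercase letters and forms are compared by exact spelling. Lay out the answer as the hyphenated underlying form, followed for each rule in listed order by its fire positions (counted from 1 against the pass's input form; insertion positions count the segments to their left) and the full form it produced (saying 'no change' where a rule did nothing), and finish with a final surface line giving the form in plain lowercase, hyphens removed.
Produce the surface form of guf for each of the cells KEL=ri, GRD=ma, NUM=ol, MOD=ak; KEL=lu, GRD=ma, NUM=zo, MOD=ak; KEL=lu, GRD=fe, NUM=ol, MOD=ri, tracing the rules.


cell KEL=ri, GRD=ma, NUM=ol, MOD=ak:
underlying: en-guf-avo-uv-p
1. f -> v, k -> g, p -> b, s -> z, t -> d / _ Z: no change
2. f -> v, k -> g, t -> d / V _ V: fires at position(s) 5: enguvavouvp
3. e -> o, i -> u / B C0 _: no change
surface: enguvavouvp

cell KEL=lu, GRD=ma, NUM=zo, MOD=ak:
underlying: en-guf-do-z-p
1. f -> v, k -> g, p -> b, s -> z, t -> d / _ Z: fires at position(s) 5: enguvdozp
2. f -> v, k -> g, t -> d / V _ V: no change
3. e -> o, i -> u / B C0 _: no change
surface: enguvdozp

cell KEL=lu, GRD=fe, NUM=ol, MOD=ri:
underlying: f-guf-avo-z-km
1. f -> v, k -> g, p -> b, s -> z, t -> d / _ Z: fires at position(s) 1: vgufavozkm
2. f -> v, k -> g, t -> d / V _ V: fires at position(s) 4: vguvavozkm
3. e -> o, i -> u / B C0 _: no change
surface: vguvavozkm
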